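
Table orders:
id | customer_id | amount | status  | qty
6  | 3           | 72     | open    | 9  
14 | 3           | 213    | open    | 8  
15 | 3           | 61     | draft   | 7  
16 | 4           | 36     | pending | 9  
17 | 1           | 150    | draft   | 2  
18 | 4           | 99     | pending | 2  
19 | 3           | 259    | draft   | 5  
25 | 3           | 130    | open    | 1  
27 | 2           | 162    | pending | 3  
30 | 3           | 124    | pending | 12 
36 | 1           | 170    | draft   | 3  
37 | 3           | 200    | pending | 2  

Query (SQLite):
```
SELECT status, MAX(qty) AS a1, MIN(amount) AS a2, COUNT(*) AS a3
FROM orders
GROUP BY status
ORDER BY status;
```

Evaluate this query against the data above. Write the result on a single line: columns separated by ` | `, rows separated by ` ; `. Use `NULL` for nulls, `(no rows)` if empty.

draft | 7 | 61 | 4 ; open | 9 | 72 | 3 ; pending | 12 | 36 | 5

Group orders by status.
Per group compute: MAX(qty), MIN(amount), COUNT(*).
  draft: ids {15, 17, 19, 36} → MAX(qty)=7, MIN(amount)=61, COUNT(*)=4
  open: ids {6, 14, 25} → MAX(qty)=9, MIN(amount)=72, COUNT(*)=3
  pending: ids {16, 18, 27, 30, 37} → MAX(qty)=12, MIN(amount)=36, COUNT(*)=5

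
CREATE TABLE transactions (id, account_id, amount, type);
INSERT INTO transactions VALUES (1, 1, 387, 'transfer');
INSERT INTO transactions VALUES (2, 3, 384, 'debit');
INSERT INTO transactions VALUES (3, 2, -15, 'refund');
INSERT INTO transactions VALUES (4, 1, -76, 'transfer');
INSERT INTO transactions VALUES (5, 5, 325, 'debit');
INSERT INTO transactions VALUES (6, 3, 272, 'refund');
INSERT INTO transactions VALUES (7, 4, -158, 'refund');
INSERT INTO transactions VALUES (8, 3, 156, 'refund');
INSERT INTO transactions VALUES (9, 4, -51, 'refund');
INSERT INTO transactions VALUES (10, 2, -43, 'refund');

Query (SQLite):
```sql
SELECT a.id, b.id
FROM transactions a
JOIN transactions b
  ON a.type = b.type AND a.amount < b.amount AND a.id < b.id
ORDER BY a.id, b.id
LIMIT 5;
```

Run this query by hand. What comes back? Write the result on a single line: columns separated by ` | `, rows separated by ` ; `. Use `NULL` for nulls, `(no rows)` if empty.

Pairs (a,b) with same type, a.amount < b.amount, a.id < b.id.
type groups: debit:{2,5} refund:{3,6,7,8,9,10} transfer:{1,4}
Ordered by (a.id, b.id); first 5.

3 | 6 ; 3 | 8 ; 7 | 8 ; 7 | 9 ; 7 | 10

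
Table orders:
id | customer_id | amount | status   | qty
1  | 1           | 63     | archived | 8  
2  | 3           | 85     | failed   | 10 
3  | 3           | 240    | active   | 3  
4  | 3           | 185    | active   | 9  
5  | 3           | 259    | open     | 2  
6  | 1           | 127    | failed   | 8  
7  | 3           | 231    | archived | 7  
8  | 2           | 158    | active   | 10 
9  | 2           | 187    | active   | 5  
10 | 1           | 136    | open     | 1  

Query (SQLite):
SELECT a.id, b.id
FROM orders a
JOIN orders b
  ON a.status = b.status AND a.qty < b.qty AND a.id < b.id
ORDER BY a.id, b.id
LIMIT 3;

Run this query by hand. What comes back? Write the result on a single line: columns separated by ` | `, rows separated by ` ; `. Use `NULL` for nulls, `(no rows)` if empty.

Pairs (a,b) with same status, a.qty < b.qty, a.id < b.id.
status groups: active:{3,4,8,9} archived:{1,7} failed:{2,6} open:{5,10}
Ordered by (a.id, b.id); first 3.

3 | 4 ; 3 | 8 ; 3 | 9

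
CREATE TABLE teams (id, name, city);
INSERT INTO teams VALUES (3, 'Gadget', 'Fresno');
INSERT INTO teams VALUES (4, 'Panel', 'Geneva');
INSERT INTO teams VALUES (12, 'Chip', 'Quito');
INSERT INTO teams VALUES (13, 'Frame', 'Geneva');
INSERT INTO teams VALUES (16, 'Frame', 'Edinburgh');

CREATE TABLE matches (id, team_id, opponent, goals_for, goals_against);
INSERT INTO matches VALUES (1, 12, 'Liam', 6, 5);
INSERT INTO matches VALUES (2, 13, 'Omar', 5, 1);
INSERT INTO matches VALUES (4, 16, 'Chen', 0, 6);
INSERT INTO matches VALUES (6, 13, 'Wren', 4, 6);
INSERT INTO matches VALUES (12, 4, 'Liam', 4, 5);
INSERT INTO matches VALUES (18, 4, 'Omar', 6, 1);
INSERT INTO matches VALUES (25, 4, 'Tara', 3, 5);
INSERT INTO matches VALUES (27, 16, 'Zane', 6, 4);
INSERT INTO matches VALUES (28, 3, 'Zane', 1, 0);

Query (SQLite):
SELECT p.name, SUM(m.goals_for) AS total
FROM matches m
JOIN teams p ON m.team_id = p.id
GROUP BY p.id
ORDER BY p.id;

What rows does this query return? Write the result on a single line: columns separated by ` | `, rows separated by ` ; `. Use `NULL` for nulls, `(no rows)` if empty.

Gadget | 1 ; Panel | 13 ; Chip | 6 ; Frame | 9 ; Frame | 6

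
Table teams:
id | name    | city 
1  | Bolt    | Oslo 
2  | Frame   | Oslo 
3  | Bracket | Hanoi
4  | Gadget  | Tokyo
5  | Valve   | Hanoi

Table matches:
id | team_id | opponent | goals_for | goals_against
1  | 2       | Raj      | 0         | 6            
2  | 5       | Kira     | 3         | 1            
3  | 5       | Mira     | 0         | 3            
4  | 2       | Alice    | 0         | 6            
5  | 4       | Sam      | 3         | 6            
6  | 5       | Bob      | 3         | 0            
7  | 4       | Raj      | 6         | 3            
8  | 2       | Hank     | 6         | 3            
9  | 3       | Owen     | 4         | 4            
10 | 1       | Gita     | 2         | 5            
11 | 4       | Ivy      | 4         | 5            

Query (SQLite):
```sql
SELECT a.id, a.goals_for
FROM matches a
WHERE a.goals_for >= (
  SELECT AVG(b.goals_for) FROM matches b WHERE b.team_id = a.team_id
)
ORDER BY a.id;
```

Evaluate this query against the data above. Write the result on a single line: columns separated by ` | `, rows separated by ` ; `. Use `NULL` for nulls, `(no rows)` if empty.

2 | 3 ; 6 | 3 ; 7 | 6 ; 8 | 6 ; 9 | 4 ; 10 | 2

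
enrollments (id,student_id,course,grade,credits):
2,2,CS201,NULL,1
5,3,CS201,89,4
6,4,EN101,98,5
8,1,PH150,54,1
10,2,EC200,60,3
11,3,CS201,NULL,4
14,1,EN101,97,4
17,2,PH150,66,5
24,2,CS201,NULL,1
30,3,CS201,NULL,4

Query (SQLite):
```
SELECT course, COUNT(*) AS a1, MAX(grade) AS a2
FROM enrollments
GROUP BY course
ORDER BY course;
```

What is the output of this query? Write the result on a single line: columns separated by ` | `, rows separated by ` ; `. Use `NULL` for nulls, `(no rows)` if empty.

CS201 | 5 | 89 ; EC200 | 1 | 60 ; EN101 | 2 | 98 ; PH150 | 2 | 66

Group enrollments by course.
Per group compute: COUNT(*), MAX(grade).
  CS201: ids {2, 5, 11, 24, 30} → COUNT(*)=5, MAX(grade)=89
  EC200: ids {10} → COUNT(*)=1, MAX(grade)=60
  EN101: ids {6, 14} → COUNT(*)=2, MAX(grade)=98
  PH150: ids {8, 17} → COUNT(*)=2, MAX(grade)=66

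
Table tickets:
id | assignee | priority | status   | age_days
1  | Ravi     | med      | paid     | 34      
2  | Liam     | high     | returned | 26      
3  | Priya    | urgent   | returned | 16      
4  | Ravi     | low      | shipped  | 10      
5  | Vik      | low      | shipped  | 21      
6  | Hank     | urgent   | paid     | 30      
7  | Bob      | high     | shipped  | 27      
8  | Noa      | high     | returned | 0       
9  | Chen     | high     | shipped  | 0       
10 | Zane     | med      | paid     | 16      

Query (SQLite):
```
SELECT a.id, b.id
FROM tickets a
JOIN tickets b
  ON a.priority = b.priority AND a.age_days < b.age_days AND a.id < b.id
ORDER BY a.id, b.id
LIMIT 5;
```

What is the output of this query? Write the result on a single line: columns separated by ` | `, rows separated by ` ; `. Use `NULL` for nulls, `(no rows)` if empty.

2 | 7 ; 3 | 6 ; 4 | 5

Pairs (a,b) with same priority, a.age_days < b.age_days, a.id < b.id.
priority groups: high:{2,7,8,9} low:{4,5} med:{1,10} urgent:{3,6}
Ordered by (a.id, b.id); first 5.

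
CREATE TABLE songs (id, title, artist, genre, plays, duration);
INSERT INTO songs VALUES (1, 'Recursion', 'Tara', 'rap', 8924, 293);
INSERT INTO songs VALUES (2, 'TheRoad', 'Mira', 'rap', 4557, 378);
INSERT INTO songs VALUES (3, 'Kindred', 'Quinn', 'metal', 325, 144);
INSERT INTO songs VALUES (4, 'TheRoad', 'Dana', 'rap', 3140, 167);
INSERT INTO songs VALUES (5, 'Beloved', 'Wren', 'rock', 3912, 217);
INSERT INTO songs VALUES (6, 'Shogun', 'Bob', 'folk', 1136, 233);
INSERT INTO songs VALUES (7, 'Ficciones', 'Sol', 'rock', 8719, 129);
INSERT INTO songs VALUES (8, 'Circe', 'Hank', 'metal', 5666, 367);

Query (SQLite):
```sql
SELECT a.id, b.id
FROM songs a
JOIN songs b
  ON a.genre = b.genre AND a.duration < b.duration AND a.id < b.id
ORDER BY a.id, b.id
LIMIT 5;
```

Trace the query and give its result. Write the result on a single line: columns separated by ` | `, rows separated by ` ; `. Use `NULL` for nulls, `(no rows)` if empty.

Pairs (a,b) with same genre, a.duration < b.duration, a.id < b.id.
genre groups: folk:{6} metal:{3,8} rap:{1,2,4} rock:{5,7}
Ordered by (a.id, b.id); first 5.

1 | 2 ; 3 | 8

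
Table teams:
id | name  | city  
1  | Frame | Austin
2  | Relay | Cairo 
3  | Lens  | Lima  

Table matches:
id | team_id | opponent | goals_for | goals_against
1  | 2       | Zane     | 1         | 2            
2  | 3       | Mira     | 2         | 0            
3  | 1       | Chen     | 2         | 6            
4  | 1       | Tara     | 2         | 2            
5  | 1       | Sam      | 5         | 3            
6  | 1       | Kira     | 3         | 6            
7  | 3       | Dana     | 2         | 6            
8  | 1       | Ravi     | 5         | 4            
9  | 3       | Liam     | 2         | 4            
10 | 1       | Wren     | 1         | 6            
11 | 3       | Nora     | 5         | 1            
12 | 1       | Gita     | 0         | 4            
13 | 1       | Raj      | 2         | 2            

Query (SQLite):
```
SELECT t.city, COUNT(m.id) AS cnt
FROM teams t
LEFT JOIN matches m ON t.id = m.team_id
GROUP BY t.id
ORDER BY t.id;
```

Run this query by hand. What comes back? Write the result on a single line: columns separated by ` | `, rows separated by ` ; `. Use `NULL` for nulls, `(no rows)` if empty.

Austin | 8 ; Cairo | 1 ; Lima | 4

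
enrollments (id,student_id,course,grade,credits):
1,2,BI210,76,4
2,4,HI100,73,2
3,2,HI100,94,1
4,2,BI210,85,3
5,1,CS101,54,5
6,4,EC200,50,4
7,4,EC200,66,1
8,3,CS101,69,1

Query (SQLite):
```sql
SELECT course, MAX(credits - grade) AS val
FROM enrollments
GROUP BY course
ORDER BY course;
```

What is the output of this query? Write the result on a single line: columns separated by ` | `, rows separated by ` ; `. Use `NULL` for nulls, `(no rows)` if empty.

For each row compute credits - grade.
Group by course; take MAX of the expression per group.
  BI210: ids {1, 4} → MAX(credits - grade)=-72
  CS101: ids {5, 8} → MAX(credits - grade)=-49
  EC200: ids {6, 7} → MAX(credits - grade)=-46
  HI100: ids {2, 3} → MAX(credits - grade)=-71

BI210 | -72 ; CS101 | -49 ; EC200 | -46 ; HI100 | -71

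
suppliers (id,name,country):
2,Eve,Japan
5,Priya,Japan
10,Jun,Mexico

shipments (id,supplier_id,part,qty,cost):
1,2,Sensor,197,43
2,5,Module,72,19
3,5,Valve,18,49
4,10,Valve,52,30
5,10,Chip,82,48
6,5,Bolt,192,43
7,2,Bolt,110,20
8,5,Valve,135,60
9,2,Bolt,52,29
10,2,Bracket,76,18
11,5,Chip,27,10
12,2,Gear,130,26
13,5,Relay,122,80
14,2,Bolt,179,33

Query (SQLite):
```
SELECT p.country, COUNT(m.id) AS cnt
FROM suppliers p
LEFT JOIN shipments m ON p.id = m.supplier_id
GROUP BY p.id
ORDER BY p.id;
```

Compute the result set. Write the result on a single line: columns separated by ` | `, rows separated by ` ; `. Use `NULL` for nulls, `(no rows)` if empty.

LEFT JOIN keeps every suppliers row; unmatched ones get NULL for shipments columns.
Group by suppliers.id and compute COUNT(m.id). COUNT(col) of an all-NULL group is 0.
  2: ids {1, 7, 9, 10, 12, 14} → COUNT(m.id)=6
  5: ids {2, 3, 6, 8, 11, 13} → COUNT(m.id)=6
  10: ids {4, 5} → COUNT(m.id)=2

Japan | 6 ; Japan | 6 ; Mexico | 2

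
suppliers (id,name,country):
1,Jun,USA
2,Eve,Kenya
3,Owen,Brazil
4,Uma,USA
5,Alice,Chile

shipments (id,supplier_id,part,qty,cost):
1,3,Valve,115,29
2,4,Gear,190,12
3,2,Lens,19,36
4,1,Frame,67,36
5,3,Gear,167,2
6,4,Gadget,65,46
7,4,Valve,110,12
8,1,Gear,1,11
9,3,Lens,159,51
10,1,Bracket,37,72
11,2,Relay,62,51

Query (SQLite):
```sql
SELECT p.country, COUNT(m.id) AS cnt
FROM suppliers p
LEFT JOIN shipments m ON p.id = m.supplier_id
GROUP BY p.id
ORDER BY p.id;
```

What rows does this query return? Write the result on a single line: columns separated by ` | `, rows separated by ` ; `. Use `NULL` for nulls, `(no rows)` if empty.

USA | 3 ; Kenya | 2 ; Brazil | 3 ; USA | 3 ; Chile | 0

LEFT JOIN keeps every suppliers row; unmatched ones get NULL for shipments columns.
Group by suppliers.id and compute COUNT(m.id). COUNT(col) of an all-NULL group is 0.
  1: ids {4, 8, 10} → COUNT(m.id)=3
  2: ids {3, 11} → COUNT(m.id)=2
  3: ids {1, 5, 9} → COUNT(m.id)=3
  4: ids {2, 6, 7} → COUNT(m.id)=3
  5: ids {—} → COUNT(m.id)=0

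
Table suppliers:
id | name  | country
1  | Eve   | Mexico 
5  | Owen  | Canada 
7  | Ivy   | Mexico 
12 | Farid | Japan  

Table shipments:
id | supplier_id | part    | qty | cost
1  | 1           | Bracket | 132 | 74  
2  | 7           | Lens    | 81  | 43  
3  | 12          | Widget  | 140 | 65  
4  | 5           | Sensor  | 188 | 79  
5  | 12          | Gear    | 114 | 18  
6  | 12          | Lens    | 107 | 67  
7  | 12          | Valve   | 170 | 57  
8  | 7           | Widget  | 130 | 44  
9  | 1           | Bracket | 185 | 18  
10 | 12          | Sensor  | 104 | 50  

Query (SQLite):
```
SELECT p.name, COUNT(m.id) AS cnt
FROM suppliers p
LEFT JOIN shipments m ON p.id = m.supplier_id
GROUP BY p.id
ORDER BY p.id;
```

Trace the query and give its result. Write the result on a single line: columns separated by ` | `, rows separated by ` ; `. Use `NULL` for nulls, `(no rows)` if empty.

Eve | 2 ; Owen | 1 ; Ivy | 2 ; Farid | 5

LEFT JOIN keeps every suppliers row; unmatched ones get NULL for shipments columns.
Group by suppliers.id and compute COUNT(m.id). COUNT(col) of an all-NULL group is 0.
  1: ids {1, 9} → COUNT(m.id)=2
  5: ids {4} → COUNT(m.id)=1
  7: ids {2, 8} → COUNT(m.id)=2
  12: ids {3, 5, 6, 7, 10} → COUNT(m.id)=5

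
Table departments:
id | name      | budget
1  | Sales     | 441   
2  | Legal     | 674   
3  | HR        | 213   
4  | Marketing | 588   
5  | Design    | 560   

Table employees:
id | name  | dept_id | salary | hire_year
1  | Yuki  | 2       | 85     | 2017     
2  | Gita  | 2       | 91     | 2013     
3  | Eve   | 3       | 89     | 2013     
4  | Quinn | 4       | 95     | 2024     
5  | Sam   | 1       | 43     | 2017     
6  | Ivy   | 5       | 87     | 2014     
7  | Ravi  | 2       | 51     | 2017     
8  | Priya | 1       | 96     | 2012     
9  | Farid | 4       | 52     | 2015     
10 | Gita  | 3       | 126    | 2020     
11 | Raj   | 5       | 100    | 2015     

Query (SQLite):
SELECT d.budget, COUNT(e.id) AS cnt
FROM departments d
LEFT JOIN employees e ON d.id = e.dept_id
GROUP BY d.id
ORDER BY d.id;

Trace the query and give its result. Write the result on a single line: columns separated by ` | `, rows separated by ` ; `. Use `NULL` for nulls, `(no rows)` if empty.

441 | 2 ; 674 | 3 ; 213 | 2 ; 588 | 2 ; 560 | 2

LEFT JOIN keeps every departments row; unmatched ones get NULL for employees columns.
Group by departments.id and compute COUNT(e.id). COUNT(col) of an all-NULL group is 0.
  1: ids {5, 8} → COUNT(e.id)=2
  2: ids {1, 2, 7} → COUNT(e.id)=3
  3: ids {3, 10} → COUNT(e.id)=2
  4: ids {4, 9} → COUNT(e.id)=2
  5: ids {6, 11} → COUNT(e.id)=2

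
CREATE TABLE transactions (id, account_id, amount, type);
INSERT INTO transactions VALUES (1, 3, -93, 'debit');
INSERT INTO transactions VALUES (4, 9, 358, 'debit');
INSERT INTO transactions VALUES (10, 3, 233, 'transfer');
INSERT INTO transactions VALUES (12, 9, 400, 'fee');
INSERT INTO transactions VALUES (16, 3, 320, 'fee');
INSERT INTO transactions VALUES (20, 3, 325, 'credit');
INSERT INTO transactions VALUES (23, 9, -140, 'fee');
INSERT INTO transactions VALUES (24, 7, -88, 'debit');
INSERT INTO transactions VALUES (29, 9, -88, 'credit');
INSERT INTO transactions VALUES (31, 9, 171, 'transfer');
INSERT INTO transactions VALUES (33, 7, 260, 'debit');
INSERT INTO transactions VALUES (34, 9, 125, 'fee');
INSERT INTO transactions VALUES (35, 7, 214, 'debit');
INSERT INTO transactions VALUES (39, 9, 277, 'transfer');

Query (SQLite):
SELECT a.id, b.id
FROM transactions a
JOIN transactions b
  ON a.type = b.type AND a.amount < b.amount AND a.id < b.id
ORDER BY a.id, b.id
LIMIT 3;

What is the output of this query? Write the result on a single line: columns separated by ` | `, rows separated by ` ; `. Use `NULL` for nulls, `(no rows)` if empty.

Pairs (a,b) with same type, a.amount < b.amount, a.id < b.id.
type groups: credit:{20,29} debit:{1,4,24,33,35} fee:{12,16,23,34} transfer:{10,31,39}
Ordered by (a.id, b.id); first 3.

1 | 4 ; 1 | 24 ; 1 | 33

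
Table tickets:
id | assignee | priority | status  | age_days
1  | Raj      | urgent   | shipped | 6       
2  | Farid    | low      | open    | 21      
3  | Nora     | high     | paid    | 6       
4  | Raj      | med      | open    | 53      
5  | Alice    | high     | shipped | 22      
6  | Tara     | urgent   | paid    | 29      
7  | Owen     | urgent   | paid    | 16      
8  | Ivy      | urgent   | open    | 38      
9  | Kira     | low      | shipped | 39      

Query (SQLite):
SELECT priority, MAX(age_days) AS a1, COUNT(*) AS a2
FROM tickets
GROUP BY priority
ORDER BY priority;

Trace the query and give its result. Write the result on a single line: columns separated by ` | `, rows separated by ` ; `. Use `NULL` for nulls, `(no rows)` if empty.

Group tickets by priority.
Per group compute: MAX(age_days), COUNT(*).
  high: ids {3, 5} → MAX(age_days)=22, COUNT(*)=2
  low: ids {2, 9} → MAX(age_days)=39, COUNT(*)=2
  med: ids {4} → MAX(age_days)=53, COUNT(*)=1
  urgent: ids {1, 6, 7, 8} → MAX(age_days)=38, COUNT(*)=4

high | 22 | 2 ; low | 39 | 2 ; med | 53 | 1 ; urgent | 38 | 4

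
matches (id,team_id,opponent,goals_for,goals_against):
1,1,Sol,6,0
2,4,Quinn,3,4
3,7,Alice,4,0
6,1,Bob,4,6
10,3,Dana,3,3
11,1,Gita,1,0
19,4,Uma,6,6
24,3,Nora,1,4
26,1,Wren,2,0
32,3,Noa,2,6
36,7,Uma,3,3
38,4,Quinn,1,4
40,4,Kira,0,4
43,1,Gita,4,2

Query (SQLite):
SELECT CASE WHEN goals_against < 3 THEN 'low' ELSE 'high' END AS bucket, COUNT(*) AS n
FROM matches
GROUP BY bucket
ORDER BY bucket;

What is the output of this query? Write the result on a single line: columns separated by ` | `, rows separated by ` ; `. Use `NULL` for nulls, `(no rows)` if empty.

high | 9 ; low | 5

Bucket rows by goals_against < 3 → 'low' else 'high'; count each bucket.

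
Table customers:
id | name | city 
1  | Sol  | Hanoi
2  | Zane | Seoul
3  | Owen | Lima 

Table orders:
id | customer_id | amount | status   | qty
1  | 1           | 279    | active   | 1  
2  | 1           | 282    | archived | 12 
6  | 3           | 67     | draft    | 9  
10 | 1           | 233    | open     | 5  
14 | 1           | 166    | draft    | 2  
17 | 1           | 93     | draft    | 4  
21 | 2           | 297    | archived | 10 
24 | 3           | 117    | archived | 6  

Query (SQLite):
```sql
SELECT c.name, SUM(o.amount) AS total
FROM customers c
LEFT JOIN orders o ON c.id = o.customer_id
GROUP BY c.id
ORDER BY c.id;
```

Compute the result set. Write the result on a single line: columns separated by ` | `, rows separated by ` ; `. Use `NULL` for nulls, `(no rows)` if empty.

LEFT JOIN keeps every customers row; unmatched ones get NULL for orders columns.
Group by customers.id and compute SUM(o.amount). SUM over an all-NULL group is NULL.
  1: ids {1, 2, 10, 14, 17} → SUM(o.amount)=1053
  2: ids {21} → SUM(o.amount)=297
  3: ids {6, 24} → SUM(o.amount)=184

Sol | 1053 ; Zane | 297 ; Owen | 184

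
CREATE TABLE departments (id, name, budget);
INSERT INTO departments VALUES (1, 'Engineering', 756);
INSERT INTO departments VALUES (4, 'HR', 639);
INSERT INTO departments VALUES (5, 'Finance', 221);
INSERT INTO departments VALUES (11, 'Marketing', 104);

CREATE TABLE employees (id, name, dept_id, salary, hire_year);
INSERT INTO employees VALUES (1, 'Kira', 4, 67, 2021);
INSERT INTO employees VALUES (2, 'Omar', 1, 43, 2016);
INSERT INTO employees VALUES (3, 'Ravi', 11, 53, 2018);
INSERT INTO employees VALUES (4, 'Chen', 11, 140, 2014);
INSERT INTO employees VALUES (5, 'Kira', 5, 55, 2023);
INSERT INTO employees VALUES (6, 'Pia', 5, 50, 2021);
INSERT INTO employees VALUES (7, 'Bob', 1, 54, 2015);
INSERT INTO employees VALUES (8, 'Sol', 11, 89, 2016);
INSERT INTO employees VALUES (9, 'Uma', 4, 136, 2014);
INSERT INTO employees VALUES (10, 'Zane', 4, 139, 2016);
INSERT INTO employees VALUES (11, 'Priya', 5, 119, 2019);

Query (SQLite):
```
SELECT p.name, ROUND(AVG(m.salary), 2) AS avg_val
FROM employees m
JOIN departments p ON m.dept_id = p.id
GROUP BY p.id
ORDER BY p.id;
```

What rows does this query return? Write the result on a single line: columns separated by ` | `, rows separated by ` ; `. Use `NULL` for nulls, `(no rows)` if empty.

Engineering | 48.5 ; HR | 114 ; Finance | 74.67 ; Marketing | 94

Join each employees row to its departments via dept_id.
Group joined rows by departments.id; compute ROUND(AVG(m.salary), 2) per group.
  1: ids {2, 7} → ROUND(AVG(m.salary), 2)=48.5
  4: ids {1, 9, 10} → ROUND(AVG(m.salary), 2)=114
  5: ids {5, 6, 11} → ROUND(AVG(m.salary), 2)=74.67
  11: ids {3, 4, 8} → ROUND(AVG(m.salary), 2)=94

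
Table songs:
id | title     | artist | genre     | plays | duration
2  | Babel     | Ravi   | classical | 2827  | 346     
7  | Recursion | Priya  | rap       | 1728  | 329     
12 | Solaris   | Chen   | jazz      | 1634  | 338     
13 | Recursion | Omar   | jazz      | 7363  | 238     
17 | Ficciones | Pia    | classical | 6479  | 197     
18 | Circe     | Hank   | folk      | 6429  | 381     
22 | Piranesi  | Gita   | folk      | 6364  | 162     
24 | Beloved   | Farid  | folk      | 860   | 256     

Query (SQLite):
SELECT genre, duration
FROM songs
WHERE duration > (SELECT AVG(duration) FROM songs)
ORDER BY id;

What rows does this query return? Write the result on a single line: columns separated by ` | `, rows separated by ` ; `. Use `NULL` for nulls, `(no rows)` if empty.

Scalar subquery: AVG(duration) over all songs rows = 280.875.
Keep rows where duration > that value.

classical | 346 ; rap | 329 ; jazz | 338 ; folk | 381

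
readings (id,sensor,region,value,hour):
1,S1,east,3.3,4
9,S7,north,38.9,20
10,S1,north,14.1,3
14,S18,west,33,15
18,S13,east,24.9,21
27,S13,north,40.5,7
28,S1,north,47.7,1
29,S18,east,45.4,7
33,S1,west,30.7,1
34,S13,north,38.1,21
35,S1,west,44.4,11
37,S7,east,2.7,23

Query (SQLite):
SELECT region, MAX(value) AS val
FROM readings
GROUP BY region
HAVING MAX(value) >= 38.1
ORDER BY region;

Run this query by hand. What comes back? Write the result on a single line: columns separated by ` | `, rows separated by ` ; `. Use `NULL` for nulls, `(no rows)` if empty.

east | 45.4 ; north | 47.7 ; west | 44.4

Partition readings by region; compute MAX(value) within each group.
HAVING: keep groups where MAX(value) >= 38.1.
  east: ids {1, 18, 29, 37} → MAX(value)=45.4
  north: ids {9, 10, 27, 28, 34} → MAX(value)=47.7
  west: ids {14, 33, 35} → MAX(value)=44.4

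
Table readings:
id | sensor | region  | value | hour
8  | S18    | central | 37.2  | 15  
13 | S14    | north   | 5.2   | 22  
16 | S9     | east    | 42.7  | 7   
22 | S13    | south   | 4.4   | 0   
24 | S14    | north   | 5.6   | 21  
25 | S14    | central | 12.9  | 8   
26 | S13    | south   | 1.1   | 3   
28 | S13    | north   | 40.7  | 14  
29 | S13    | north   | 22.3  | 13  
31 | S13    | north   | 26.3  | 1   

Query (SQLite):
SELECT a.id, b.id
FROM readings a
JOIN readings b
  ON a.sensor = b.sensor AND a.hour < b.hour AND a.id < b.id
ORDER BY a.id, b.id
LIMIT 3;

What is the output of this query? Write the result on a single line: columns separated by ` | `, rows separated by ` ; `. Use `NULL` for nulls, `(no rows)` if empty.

Pairs (a,b) with same sensor, a.hour < b.hour, a.id < b.id.
sensor groups: S13:{22,26,28,29,31} S14:{13,24,25} S18:{8} S9:{16}
Ordered by (a.id, b.id); first 3.

22 | 26 ; 22 | 28 ; 22 | 29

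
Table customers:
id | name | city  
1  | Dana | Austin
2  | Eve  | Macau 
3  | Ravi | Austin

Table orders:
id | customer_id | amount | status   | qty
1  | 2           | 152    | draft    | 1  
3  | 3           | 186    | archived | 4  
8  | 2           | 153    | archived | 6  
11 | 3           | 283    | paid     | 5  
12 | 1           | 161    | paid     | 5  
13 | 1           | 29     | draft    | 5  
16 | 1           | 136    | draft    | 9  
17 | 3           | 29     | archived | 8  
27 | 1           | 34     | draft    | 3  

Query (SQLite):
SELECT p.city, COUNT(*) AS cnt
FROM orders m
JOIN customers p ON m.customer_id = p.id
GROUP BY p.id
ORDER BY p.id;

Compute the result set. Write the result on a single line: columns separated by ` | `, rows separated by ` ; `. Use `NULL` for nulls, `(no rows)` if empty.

Join each orders row to its customers via customer_id.
Group joined rows by customers.id; compute COUNT(*) per group.
  1: ids {12, 13, 16, 27} → COUNT(*)=4
  2: ids {1, 8} → COUNT(*)=2
  3: ids {3, 11, 17} → COUNT(*)=3

Austin | 4 ; Macau | 2 ; Austin | 3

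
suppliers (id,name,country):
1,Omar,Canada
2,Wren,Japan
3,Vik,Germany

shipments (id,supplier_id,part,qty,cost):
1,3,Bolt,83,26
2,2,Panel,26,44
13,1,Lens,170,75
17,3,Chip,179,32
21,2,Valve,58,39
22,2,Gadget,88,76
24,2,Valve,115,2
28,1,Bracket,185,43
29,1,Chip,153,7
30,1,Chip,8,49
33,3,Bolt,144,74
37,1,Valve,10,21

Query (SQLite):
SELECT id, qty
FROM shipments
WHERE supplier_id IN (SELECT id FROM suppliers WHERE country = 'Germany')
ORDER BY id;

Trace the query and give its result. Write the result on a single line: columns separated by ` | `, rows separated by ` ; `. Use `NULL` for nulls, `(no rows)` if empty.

Inner query: suppliers.id where country = 'Germany'.
Outer: keep shipments rows whose supplier_id is in that set.
Inner query → {3}

1 | 83 ; 17 | 179 ; 33 | 144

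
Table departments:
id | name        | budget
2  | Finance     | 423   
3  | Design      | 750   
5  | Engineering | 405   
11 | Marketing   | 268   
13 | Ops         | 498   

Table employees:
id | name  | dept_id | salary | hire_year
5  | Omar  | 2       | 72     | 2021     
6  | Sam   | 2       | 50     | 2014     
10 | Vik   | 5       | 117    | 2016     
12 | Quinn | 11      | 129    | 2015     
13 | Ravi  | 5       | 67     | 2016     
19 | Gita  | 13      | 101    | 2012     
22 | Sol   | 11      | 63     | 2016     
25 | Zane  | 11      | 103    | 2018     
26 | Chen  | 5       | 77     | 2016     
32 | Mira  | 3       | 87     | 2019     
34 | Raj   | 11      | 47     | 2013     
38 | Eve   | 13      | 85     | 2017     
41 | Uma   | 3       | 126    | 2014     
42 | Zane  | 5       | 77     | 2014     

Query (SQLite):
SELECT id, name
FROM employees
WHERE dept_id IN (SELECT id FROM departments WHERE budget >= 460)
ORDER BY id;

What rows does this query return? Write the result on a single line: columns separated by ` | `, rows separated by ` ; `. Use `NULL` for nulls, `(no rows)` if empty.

19 | Gita ; 32 | Mira ; 38 | Eve ; 41 | Uma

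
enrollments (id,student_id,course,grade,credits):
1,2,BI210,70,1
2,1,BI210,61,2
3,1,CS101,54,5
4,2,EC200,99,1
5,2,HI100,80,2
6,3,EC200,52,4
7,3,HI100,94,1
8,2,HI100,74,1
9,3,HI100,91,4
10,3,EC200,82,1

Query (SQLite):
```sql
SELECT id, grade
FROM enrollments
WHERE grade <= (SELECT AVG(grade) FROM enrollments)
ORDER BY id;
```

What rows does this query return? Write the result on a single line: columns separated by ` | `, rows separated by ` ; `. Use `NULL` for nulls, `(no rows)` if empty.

1 | 70 ; 2 | 61 ; 3 | 54 ; 6 | 52 ; 8 | 74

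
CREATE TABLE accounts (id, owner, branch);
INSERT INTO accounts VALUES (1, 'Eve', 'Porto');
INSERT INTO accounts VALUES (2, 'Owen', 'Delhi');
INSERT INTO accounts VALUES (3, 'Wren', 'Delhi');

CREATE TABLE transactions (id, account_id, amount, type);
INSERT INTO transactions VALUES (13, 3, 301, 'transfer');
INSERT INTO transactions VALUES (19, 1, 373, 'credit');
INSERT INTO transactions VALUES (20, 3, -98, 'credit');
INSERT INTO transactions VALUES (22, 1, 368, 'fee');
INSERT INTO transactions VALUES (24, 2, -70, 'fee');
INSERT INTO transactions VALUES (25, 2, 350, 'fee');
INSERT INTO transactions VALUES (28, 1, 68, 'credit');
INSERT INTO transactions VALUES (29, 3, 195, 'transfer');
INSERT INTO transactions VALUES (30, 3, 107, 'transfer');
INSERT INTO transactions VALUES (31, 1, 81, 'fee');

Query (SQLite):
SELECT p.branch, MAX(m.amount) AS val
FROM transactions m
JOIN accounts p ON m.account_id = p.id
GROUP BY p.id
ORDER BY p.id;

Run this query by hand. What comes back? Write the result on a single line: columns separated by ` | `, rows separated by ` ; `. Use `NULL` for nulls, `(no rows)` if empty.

Join each transactions row to its accounts via account_id.
Group joined rows by accounts.id; compute MAX(m.amount) per group.
  1: ids {19, 22, 28, 31} → MAX(m.amount)=373
  2: ids {24, 25} → MAX(m.amount)=350
  3: ids {13, 20, 29, 30} → MAX(m.amount)=301

Porto | 373 ; Delhi | 350 ; Delhi | 301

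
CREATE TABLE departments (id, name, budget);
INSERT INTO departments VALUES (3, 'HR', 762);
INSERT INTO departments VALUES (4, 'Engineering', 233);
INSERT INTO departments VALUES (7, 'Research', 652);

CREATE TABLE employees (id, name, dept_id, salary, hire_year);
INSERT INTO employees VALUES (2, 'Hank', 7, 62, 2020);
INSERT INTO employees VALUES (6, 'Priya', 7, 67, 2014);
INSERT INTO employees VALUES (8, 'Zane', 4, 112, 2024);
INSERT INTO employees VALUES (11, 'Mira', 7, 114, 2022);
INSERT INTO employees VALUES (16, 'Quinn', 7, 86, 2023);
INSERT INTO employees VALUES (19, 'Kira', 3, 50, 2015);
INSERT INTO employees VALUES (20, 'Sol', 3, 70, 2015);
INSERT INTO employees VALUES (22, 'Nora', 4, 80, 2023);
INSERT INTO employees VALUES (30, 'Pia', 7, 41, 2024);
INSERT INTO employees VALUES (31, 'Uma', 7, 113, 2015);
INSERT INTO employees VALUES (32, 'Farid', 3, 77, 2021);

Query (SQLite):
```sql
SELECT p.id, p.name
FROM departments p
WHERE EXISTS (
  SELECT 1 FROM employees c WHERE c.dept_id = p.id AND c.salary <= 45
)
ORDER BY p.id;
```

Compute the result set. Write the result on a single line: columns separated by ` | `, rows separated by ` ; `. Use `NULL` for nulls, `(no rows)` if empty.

7 | Research

For each departments row, check whether any employees with matching dept_id has salary <= 45.
Keep rows where that is true.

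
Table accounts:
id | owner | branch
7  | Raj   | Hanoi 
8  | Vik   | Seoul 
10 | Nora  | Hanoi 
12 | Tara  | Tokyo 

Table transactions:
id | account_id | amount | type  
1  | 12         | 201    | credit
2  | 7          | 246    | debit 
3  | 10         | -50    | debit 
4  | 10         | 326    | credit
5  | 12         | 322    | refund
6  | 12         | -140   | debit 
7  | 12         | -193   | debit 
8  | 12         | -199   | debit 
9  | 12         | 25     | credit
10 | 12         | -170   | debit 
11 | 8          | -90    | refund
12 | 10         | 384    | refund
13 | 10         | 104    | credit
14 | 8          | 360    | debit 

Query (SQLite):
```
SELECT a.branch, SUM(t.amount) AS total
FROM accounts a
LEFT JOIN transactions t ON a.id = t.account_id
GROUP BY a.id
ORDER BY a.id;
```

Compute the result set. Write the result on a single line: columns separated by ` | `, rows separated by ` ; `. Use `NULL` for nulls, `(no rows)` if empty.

Hanoi | 246 ; Seoul | 270 ; Hanoi | 764 ; Tokyo | -154

LEFT JOIN keeps every accounts row; unmatched ones get NULL for transactions columns.
Group by accounts.id and compute SUM(t.amount). SUM over an all-NULL group is NULL.
  7: ids {2} → SUM(t.amount)=246
  8: ids {11, 14} → SUM(t.amount)=270
  10: ids {3, 4, 12, 13} → SUM(t.amount)=764
  12: ids {1, 5, 6, 7, 8, 9, 10} → SUM(t.amount)=-154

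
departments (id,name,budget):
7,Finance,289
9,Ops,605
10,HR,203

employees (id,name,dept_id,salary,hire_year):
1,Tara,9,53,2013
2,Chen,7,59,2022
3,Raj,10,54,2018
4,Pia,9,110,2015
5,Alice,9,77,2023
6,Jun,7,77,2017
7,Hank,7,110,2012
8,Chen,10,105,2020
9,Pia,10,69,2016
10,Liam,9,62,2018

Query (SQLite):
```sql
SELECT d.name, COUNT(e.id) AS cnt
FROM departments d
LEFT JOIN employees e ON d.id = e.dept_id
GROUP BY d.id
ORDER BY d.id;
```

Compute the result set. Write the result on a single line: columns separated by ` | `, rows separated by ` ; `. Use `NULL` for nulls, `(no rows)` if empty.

LEFT JOIN keeps every departments row; unmatched ones get NULL for employees columns.
Group by departments.id and compute COUNT(e.id). COUNT(col) of an all-NULL group is 0.
  7: ids {2, 6, 7} → COUNT(e.id)=3
  9: ids {1, 4, 5, 10} → COUNT(e.id)=4
  10: ids {3, 8, 9} → COUNT(e.id)=3

Finance | 3 ; Ops | 4 ; HR | 3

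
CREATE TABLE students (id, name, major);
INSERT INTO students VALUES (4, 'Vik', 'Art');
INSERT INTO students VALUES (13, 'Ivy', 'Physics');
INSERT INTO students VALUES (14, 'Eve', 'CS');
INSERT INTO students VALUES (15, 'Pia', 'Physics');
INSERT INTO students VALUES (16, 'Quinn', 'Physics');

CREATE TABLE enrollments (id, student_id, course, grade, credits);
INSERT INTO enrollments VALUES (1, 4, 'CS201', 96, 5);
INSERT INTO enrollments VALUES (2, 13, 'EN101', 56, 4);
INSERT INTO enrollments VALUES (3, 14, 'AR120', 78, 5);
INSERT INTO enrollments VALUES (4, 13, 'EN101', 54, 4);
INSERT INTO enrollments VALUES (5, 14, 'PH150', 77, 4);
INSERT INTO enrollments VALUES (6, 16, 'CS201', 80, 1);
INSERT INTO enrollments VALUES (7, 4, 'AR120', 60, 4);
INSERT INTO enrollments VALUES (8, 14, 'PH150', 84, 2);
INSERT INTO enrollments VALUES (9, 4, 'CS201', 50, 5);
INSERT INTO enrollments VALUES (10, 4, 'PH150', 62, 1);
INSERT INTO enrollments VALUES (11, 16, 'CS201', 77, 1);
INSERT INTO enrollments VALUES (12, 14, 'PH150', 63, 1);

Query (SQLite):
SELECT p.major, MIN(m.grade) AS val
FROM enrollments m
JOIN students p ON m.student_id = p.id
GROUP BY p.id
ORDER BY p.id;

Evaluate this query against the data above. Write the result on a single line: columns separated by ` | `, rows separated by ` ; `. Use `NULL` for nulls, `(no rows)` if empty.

Join each enrollments row to its students via student_id.
Group joined rows by students.id; compute MIN(m.grade) per group.
  4: ids {1, 7, 9, 10} → MIN(m.grade)=50
  13: ids {2, 4} → MIN(m.grade)=54
  14: ids {3, 5, 8, 12} → MIN(m.grade)=63
  16: ids {6, 11} → MIN(m.grade)=77

Art | 50 ; Physics | 54 ; CS | 63 ; Physics | 77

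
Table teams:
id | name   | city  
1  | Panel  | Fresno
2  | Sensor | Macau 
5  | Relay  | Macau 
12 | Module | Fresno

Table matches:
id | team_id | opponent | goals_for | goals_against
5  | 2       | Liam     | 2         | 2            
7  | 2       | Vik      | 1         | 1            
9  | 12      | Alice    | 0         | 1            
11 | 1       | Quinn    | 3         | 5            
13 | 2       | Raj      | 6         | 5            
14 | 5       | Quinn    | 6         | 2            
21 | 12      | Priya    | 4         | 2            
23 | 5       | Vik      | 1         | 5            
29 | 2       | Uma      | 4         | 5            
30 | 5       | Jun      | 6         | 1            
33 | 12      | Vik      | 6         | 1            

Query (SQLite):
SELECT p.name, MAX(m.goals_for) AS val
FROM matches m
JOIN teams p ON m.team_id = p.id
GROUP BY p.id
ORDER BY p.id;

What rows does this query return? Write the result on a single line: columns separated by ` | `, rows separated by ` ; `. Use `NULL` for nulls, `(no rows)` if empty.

Panel | 3 ; Sensor | 6 ; Relay | 6 ; Module | 6

Join each matches row to its teams via team_id.
Group joined rows by teams.id; compute MAX(m.goals_for) per group.
  1: ids {11} → MAX(m.goals_for)=3
  2: ids {5, 7, 13, 29} → MAX(m.goals_for)=6
  5: ids {14, 23, 30} → MAX(m.goals_for)=6
  12: ids {9, 21, 33} → MAX(m.goals_for)=6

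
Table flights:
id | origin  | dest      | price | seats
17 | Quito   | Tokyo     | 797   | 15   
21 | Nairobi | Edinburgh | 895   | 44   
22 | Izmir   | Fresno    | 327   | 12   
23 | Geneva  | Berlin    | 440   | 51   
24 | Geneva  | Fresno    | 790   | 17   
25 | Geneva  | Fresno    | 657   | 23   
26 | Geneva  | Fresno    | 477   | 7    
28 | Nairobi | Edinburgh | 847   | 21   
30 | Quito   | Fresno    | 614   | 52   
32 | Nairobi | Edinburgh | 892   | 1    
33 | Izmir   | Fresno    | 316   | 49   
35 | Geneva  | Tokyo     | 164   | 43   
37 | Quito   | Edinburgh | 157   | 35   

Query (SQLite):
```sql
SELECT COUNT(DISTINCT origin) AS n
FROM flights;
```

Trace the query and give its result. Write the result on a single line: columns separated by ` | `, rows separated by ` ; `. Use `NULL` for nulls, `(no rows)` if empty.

4

Count distinct non-NULL origin values.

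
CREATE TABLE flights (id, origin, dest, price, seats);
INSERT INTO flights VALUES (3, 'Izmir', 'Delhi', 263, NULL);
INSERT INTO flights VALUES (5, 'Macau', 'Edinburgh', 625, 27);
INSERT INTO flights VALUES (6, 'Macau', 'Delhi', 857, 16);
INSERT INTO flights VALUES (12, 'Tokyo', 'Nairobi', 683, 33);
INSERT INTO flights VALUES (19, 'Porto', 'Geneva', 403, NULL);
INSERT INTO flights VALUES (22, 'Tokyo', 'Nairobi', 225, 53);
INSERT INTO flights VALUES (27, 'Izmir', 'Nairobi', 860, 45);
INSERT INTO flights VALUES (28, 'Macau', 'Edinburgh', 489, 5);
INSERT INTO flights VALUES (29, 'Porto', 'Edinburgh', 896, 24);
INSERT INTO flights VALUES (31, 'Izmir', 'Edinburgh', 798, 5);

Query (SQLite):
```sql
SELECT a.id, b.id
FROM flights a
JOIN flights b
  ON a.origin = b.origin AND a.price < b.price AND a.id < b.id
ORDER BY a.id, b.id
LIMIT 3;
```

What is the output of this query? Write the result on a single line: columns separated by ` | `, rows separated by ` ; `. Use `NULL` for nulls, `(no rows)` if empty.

3 | 27 ; 3 | 31 ; 5 | 6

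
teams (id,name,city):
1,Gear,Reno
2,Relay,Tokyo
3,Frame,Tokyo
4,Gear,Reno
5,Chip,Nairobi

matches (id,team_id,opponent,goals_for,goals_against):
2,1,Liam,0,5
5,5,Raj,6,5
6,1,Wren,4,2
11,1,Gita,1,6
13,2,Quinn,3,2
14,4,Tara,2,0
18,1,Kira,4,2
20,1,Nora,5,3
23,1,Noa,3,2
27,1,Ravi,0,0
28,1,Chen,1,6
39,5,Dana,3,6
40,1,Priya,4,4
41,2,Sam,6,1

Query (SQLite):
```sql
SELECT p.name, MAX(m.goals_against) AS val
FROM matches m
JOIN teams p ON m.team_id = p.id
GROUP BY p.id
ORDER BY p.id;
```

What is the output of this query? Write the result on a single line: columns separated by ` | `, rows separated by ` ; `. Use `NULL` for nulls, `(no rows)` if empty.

Gear | 6 ; Relay | 2 ; Gear | 0 ; Chip | 6

Join each matches row to its teams via team_id.
Group joined rows by teams.id; compute MAX(m.goals_against) per group.
  1: ids {2, 6, 11, 18, 20, 23, 27, 28, 40} → MAX(m.goals_against)=6
  2: ids {13, 41} → MAX(m.goals_against)=2
  4: ids {14} → MAX(m.goals_against)=0
  5: ids {5, 39} → MAX(m.goals_against)=6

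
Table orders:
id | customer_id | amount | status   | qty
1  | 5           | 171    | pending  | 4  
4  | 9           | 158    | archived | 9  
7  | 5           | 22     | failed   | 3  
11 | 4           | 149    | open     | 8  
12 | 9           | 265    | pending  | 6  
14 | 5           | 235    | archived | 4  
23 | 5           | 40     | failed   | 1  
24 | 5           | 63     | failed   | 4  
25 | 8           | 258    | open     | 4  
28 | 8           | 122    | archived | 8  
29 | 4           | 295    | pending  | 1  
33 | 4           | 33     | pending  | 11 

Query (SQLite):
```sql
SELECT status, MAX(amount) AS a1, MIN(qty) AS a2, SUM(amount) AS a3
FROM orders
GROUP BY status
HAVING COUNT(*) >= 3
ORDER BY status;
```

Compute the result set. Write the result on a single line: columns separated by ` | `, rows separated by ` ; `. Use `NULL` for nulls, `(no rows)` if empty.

archived | 235 | 4 | 515 ; failed | 63 | 1 | 125 ; pending | 295 | 1 | 764

Group orders by status.
Per group compute: MAX(amount), MIN(qty), SUM(amount).
HAVING: drop groups with fewer than 3 rows.
  archived: ids {4, 14, 28} → MAX(amount)=235, MIN(qty)=4, SUM(amount)=515
  failed: ids {7, 23, 24} → MAX(amount)=63, MIN(qty)=1, SUM(amount)=125
  open: ids {11, 25} → MAX(amount)=258, MIN(qty)=4, SUM(amount)=407
  pending: ids {1, 12, 29, 33} → MAX(amount)=295, MIN(qty)=1, SUM(amount)=764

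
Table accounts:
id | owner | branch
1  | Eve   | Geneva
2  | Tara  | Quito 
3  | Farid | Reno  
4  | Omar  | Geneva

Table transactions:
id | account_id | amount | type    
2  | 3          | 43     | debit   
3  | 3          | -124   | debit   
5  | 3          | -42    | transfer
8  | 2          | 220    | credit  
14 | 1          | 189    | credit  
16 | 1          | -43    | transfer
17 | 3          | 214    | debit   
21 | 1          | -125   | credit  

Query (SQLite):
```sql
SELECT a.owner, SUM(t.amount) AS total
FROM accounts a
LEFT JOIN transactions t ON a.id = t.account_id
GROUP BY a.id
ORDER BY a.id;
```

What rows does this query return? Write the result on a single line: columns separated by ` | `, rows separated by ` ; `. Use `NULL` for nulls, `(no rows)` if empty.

Eve | 21 ; Tara | 220 ; Farid | 91 ; Omar | NULL

LEFT JOIN keeps every accounts row; unmatched ones get NULL for transactions columns.
Group by accounts.id and compute SUM(t.amount). SUM over an all-NULL group is NULL.
  1: ids {14, 16, 21} → SUM(t.amount)=21
  2: ids {8} → SUM(t.amount)=220
  3: ids {2, 3, 5, 17} → SUM(t.amount)=91
  4: ids {—} → SUM(t.amount)=NULL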